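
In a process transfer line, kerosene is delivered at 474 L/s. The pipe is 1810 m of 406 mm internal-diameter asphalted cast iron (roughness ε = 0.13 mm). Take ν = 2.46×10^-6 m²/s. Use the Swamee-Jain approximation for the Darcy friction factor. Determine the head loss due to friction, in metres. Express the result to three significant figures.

h_f ≈ 49.8 m

V = 4Q/(πD²) = 4·0.474/(π·0.406²) = 3.661 m/s
Re = VD/ν = 3.661·0.406/2.46×10^-6 = 6.04×10^5 → turbulent
ε/D = 0.13/406 = 3.20×10^-4
Swamee-Jain: f = 0.01634
h_f = f(L/D)V²/(2g) = 0.01634·(1810/0.406)·3.661²/(2·9.81) = 49.76 m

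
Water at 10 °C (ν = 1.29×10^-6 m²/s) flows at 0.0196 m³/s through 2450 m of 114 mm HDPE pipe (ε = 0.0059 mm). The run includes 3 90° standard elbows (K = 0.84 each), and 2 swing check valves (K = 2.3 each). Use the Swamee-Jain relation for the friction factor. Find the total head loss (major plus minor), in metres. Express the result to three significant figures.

H_L ≈ 67.8 m

V = 4Q/(πD²) = 1.920 m/s; V²/2g = 0.1879 m
Re = 1.70×10^5, ε/D = 5.18×10^-5 → f = 0.01646 (Swamee-Jain)
Major: h_f = f(L/D)·V²/2g = 0.01646·21491·0.1879 = 66.49 m
Minor: ΣK = 7.12; h_m = ΣK·V²/2g = 1.338 m
Total H_L = 66.49 + 1.338 = 67.83 m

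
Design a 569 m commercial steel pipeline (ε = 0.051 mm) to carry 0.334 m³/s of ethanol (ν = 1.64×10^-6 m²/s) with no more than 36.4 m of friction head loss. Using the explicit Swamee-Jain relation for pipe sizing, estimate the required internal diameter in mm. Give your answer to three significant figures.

D ≈ 295 mm

Swamee-Jain (Type III): D = 0.66·[ε^1.25·(LQ²/(gh_f))^4.75 + ν·Q^9.4·(L/(gh_f))^5.2]^0.04
LQ²/(gh_f) = 0.1778; L/(gh_f) = 1.593
Term 1 = ε^1.25·(…)^4.75 = 1.18×10^-9; Term 2 = ν·Q^9.4·(…)^5.2 = 6.17×10^-10
D = 0.66·(1.18×10^-9 + 6.17×10^-10)^0.04 = 0.2949 m = 295 mm
Check: V = 4.89 m/s, Re = 8.79×10^5, f = 0.01458, h_f = 34.3 m ≈ 36.4 m ✓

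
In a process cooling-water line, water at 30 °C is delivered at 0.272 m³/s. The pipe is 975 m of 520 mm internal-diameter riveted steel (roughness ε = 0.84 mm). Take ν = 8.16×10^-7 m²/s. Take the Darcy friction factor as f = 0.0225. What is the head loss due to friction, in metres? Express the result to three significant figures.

h_f ≈ 3.53 m

V = 4Q/(πD²) = 4·0.272/(π·0.520²) = 1.281 m/s
h_f = f(L/D)V²/(2g) = 0.02250·(975/0.520)·1.281²/(2·9.81) = 3.527 m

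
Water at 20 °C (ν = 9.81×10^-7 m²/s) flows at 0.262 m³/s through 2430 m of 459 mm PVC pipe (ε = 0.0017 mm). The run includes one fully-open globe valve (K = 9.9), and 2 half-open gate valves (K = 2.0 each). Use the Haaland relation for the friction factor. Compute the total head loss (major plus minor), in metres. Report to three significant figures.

H_L ≈ 10.1 m

V = 4Q/(πD²) = 1.583 m/s; V²/2g = 0.1278 m
Re = 7.41×10^5, ε/D = 3.70×10^-6 → f = 0.01224 (Haaland)
Major: h_f = f(L/D)·V²/2g = 0.01224·5294·0.1278 = 8.283 m
Minor: ΣK = 13.9; h_m = ΣK·V²/2g = 1.776 m
Total H_L = 8.283 + 1.776 = 10.06 m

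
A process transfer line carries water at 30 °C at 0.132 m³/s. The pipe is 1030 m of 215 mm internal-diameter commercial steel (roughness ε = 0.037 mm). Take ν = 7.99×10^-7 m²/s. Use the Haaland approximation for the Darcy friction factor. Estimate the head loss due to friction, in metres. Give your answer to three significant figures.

V = 4Q/(πD²) = 4·0.132/(π·0.215²) = 3.636 m/s
Re = VD/ν = 3.636·0.215/7.99×10^-7 = 9.78×10^5 → turbulent
ε/D = 0.037/215 = 1.72×10^-4
Haaland: f = 0.01430
h_f = f(L/D)V²/(2g) = 0.01430·(1030/0.215)·3.636²/(2·9.81) = 46.15 m

h_f ≈ 46.1 m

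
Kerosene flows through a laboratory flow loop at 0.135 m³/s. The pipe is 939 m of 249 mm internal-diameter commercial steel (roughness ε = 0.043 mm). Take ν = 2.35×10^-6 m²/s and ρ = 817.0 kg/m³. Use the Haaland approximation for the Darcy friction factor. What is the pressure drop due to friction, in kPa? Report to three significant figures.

V = 4Q/(πD²) = 4·0.135/(π·0.249²) = 2.772 m/s
Re = VD/ν = 2.772·0.249/2.35×10^-6 = 2.94×10^5 → turbulent
ε/D = 0.043/249 = 1.73×10^-4
Haaland: f = 0.01588
h_f = f(L/D)V²/(2g) = 0.01588·(939/0.249)·2.772²/(2·9.81) = 23.46 m
Δp = ρg·h_f = 817.0·9.81·23.46 = 188.1 kPa

Δp ≈ 188 kPa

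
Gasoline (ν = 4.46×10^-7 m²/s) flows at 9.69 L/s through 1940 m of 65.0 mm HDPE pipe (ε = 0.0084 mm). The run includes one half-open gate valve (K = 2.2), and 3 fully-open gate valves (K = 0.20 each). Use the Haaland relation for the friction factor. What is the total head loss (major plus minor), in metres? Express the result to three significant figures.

V = 4Q/(πD²) = 2.920 m/s; V²/2g = 0.4346 m
Re = 4.26×10^5, ε/D = 1.29×10^-4 → f = 0.01484 (Haaland)
Major: h_f = f(L/D)·V²/2g = 0.01484·29846·0.4346 = 192.5 m
Minor: ΣK = 2.80; h_m = ΣK·V²/2g = 1.217 m
Total H_L = 192.5 + 1.217 = 193.7 m

H_L ≈ 194 m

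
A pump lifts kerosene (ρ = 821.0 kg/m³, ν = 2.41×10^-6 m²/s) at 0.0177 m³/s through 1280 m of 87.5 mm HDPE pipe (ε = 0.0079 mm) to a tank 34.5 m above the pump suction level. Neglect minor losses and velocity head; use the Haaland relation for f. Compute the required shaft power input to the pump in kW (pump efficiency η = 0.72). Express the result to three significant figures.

P_shaft ≈ 29.8 kW

V = 4Q/(πD²) = 2.944 m/s; Re = 1.07×10^5; ε/D = 9.03×10^-5; f = 0.01799
h_f = f(L/D)V²/2g = 116.2 m
Total head H = z + h_f = 34.5 + 116.2 = 150.7 m
P_hyd = ρgQH = 821.0·9.81·0.0177·150.7 = 21.49 kW
P_shaft = P_hyd/η = 21.49/0.72 = 29.84 kW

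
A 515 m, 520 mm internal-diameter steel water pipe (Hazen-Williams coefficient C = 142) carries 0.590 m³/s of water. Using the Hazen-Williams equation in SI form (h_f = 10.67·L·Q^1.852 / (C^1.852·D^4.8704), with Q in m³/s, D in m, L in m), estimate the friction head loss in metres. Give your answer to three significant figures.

h_f ≈ 5.16 m

h_f = 10.67·515·0.590^1.852 / (142^1.852·0.520^4.8704) = 5.161 m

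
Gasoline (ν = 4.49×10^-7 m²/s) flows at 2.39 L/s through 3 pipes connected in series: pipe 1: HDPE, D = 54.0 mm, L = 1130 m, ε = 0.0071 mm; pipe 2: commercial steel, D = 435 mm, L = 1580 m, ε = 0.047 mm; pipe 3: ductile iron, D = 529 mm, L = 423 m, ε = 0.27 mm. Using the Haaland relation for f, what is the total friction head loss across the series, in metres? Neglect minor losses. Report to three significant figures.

H ≈ 20.5 m

Pipe 1: V = 1.044 m/s, Re = 1.26×10^5, ε/D = 1.31×10^-4, f = 0.01769, h_1 = f(L/D)V²/2g = 20.54 m
Pipe 2: V = 0.01608 m/s, Re = 1.56×10^4, ε/D = 1.08×10^-4, f = 0.02759, h_2 = f(L/D)V²/2g = 0.001321 m
Pipe 3: V = 0.01087 m/s, Re = 1.28×10^4, ε/D = 5.10×10^-4, f = 0.02961, h_3 = f(L/D)V²/2g = 1.427×10^-4 m
Series → Q common, losses add: H = Σh = 20.55 m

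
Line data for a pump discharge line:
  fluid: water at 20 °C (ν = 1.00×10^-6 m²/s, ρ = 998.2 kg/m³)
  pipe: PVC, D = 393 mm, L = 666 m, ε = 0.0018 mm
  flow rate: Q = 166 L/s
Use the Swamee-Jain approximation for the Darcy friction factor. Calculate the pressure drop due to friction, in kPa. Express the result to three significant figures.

V = 4Q/(πD²) = 4·0.166/(π·0.393²) = 1.368 m/s
Re = VD/ν = 1.368·0.393/1.00×10^-6 = 5.38×10^5 → turbulent
ε/D = 0.0018/393 = 4.58×10^-6
Swamee-Jain: f = 0.01300
h_f = f(L/D)V²/(2g) = 0.01300·(666/0.393)·1.368²/(2·9.81) = 2.103 m
Δp = ρg·h_f = 998.2·9.81·2.103 = 20.59 kPa

Δp ≈ 20.6 kPa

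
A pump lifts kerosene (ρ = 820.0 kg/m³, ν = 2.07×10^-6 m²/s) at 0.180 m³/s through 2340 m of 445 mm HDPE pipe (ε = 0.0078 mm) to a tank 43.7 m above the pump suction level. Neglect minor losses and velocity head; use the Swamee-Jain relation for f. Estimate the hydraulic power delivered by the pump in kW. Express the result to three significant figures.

V = 4Q/(πD²) = 1.157 m/s; Re = 2.49×10^5; ε/D = 1.75×10^-5; f = 0.01507
h_f = f(L/D)V²/2g = 5.412 m
Total head H = z + h_f = 43.7 + 5.412 = 49.11 m
P_hyd = ρgQH = 820.0·9.81·0.180·49.11 = 71.11 kW

P_hyd ≈ 71.1 kW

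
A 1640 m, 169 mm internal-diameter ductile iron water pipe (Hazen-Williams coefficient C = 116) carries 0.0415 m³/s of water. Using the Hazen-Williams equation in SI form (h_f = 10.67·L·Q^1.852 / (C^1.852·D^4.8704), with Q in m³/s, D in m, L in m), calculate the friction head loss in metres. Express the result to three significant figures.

h_f ≈ 41.8 m

h_f = 10.67·1640·0.0415^1.852 / (116^1.852·0.169^4.8704) = 41.76 m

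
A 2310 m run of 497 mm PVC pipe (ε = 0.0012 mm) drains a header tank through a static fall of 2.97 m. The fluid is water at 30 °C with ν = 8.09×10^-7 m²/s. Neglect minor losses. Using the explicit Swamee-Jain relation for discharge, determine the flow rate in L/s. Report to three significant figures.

Q ≈ 192 L/s

Swamee-Jain (Type II): Q = -0.965·√(gD⁵h_f/L)·ln[ε/(3.7D) + √(3.17ν²L/(gD³h_f))]
√(gD⁵h_f/L) = √(9.81·0.497⁵·2.97/2310) = 0.01956
ε/(3.7D) = 6.53×10^-7; √(3.17ν²L/(gD³h_f)) = 3.66×10^-5
Q = -0.965·0.01956·ln(3.726×10^-5) = 0.1925 m³/s
Check: V = 0.992 m/s, Re = 6.09×10^5, f = 0.01268, h_f = 2.96 m ≈ 2.97 m ✓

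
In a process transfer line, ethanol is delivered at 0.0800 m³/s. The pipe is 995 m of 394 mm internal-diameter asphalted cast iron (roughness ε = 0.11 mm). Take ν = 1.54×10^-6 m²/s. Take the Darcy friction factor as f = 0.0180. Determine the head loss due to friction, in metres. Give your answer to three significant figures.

V = 4Q/(πD²) = 4·0.0800/(π·0.394²) = 0.6562 m/s
h_f = f(L/D)V²/(2g) = 0.01800·(995/0.394)·0.6562²/(2·9.81) = 0.9975 m

h_f ≈ 0.998 m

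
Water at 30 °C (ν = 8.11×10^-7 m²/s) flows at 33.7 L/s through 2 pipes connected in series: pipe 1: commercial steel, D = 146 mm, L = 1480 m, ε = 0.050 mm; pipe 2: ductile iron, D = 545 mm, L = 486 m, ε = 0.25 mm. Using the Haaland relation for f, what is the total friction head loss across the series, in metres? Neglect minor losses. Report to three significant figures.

Pipe 1: V = 2.013 m/s, Re = 3.62×10^5, ε/D = 3.42×10^-4, f = 0.01684, h_1 = f(L/D)V²/2g = 35.26 m
Pipe 2: V = 0.1445 m/s, Re = 9.71×10^4, ε/D = 4.59×10^-4, f = 0.01997, h_2 = f(L/D)V²/2g = 0.01894 m
Series → Q common, losses add: H = Σh = 35.28 m

H ≈ 35.3 m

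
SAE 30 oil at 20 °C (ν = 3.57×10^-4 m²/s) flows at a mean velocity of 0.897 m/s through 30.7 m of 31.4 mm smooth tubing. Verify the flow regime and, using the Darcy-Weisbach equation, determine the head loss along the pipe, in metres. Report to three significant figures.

Re = VD/ν = 0.897·0.03140/3.57×10^-4 = 78.9 → laminar (Re < 2300)
f = 64/Re = 0.8112
h_f = f(L/D)V²/(2g) = 0.8112·(30.7/0.03140)·0.897²/(2·9.81) = 32.53 m

h_f ≈ 32.5 m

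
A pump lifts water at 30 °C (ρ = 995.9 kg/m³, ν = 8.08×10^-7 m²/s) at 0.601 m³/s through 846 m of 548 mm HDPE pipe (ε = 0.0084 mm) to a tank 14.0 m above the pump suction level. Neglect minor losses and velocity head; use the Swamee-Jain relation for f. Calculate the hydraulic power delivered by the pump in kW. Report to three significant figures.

V = 4Q/(πD²) = 2.548 m/s; Re = 1.73×10^6; ε/D = 1.53×10^-5; f = 0.01112
h_f = f(L/D)V²/2g = 5.680 m
Total head H = z + h_f = 14.0 + 5.680 = 19.68 m
P_hyd = ρgQH = 995.9·9.81·0.601·19.68 = 115.6 kW

P_hyd ≈ 116 kW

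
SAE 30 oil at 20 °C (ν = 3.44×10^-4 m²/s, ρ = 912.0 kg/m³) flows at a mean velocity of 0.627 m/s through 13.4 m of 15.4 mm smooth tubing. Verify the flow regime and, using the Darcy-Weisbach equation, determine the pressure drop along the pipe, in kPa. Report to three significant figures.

Δp ≈ 356 kPa

Re = VD/ν = 0.627·0.01540/3.44×10^-4 = 28.1 → laminar (Re < 2300)
f = 64/Re = 2.280
h_f = f(L/D)V²/(2g) = 2.280·(13.4/0.01540)·0.627²/(2·9.81) = 39.75 m
Δp = ρg·h_f = 912.0·9.81·39.75 = 355.7 kPa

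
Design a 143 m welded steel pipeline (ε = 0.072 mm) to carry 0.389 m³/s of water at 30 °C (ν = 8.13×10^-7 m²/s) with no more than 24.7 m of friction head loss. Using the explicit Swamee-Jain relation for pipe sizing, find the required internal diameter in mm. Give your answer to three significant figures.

D ≈ 260 mm

Swamee-Jain (Type III): D = 0.66·[ε^1.25·(LQ²/(gh_f))^4.75 + ν·Q^9.4·(L/(gh_f))^5.2]^0.04
LQ²/(gh_f) = 0.08930; L/(gh_f) = 0.5902
Term 1 = ε^1.25·(…)^4.75 = 6.89×10^-11; Term 2 = ν·Q^9.4·(…)^5.2 = 7.32×10^-12
D = 0.66·(6.89×10^-11 + 7.32×10^-12)^0.04 = 0.2599 m = 260 mm
Check: V = 7.33 m/s, Re = 2.34×10^6, f = 0.01511, h_f = 22.8 m ≈ 24.7 m ✓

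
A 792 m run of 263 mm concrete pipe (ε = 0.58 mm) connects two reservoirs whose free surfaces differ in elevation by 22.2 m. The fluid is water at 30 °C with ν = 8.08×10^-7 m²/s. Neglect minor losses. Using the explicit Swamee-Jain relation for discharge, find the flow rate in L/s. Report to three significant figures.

Q ≈ 133 L/s

Swamee-Jain (Type II): Q = -0.965·√(gD⁵h_f/L)·ln[ε/(3.7D) + √(3.17ν²L/(gD³h_f))]
√(gD⁵h_f/L) = √(9.81·0.263⁵·22.2/792) = 0.01860
ε/(3.7D) = 5.96×10^-4; √(3.17ν²L/(gD³h_f)) = 2.03×10^-5
Q = -0.965·0.01860·ln(6.164×10^-4) = 0.1327 m³/s
Check: V = 2.44 m/s, Re = 7.95×10^5, f = 0.02434, h_f = 22.3 m ≈ 22.2 m ✓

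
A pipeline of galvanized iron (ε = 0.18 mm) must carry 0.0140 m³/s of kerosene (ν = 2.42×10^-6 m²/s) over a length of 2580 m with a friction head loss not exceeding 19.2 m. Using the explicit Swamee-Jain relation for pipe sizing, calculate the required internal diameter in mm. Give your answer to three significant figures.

Swamee-Jain (Type III): D = 0.66·[ε^1.25·(LQ²/(gh_f))^4.75 + ν·Q^9.4·(L/(gh_f))^5.2]^0.04
LQ²/(gh_f) = 0.002685; L/(gh_f) = 13.70
Term 1 = ε^1.25·(…)^4.75 = 1.28×10^-17; Term 2 = ν·Q^9.4·(…)^5.2 = 7.38×10^-18
D = 0.66·(1.28×10^-17 + 7.38×10^-18)^0.04 = 0.1418 m = 142 mm
Check: V = 0.886 m/s, Re = 5.19×10^4, f = 0.02482, h_f = 18.1 m ≈ 19.2 m ✓

D ≈ 142 mm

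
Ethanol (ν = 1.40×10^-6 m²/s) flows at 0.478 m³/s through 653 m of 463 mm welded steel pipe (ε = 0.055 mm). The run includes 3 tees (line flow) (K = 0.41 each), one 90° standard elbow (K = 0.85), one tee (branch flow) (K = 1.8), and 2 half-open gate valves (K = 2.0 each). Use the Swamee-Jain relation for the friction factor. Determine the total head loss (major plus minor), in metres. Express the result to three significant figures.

H_L ≈ 11.3 m

V = 4Q/(πD²) = 2.839 m/s; V²/2g = 0.4108 m
Re = 9.39×10^5, ε/D = 1.19×10^-4 → f = 0.01384 (Swamee-Jain)
Major: h_f = f(L/D)·V²/2g = 0.01384·1410·0.4108 = 8.021 m
Minor: ΣK = 7.88; h_m = ΣK·V²/2g = 3.237 m
Total H_L = 8.021 + 3.237 = 11.26 m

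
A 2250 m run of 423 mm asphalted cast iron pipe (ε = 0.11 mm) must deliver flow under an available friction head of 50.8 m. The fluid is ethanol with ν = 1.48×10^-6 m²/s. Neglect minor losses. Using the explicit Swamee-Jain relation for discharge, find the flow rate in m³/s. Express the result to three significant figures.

Swamee-Jain (Type II): Q = -0.965·√(gD⁵h_f/L)·ln[ε/(3.7D) + √(3.17ν²L/(gD³h_f))]
√(gD⁵h_f/L) = √(9.81·0.423⁵·50.8/2250) = 0.05477
ε/(3.7D) = 7.03×10^-5; √(3.17ν²L/(gD³h_f)) = 2.04×10^-5
Q = -0.965·0.05477·ln(9.063×10^-5) = 0.4920 m³/s
Check: V = 3.50 m/s, Re = 1.00×10^6, f = 0.01539, h_f = 51.1 m ≈ 50.8 m ✓

Q ≈ 0.492 m³/s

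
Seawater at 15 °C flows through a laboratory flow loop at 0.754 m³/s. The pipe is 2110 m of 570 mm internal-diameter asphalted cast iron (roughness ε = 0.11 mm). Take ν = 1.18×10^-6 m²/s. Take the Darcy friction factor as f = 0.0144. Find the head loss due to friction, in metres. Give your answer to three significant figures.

V = 4Q/(πD²) = 4·0.754/(π·0.570²) = 2.955 m/s
h_f = f(L/D)V²/(2g) = 0.01440·(2110/0.570)·2.955²/(2·9.81) = 23.72 m

h_f ≈ 23.7 m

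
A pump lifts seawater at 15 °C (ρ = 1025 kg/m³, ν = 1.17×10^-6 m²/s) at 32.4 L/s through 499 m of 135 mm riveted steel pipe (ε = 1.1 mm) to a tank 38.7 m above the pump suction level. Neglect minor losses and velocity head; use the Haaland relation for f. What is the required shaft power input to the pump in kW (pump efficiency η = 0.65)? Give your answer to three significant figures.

V = 4Q/(πD²) = 2.264 m/s; Re = 2.61×10^5; ε/D = 0.00815; f = 0.03572
h_f = f(L/D)V²/2g = 34.48 m
Total head H = z + h_f = 38.7 + 34.48 = 73.18 m
P_hyd = ρgQH = 1025·9.81·0.0324·73.18 = 23.84 kW
P_shaft = P_hyd/η = 23.84/0.65 = 36.68 kW

P_shaft ≈ 36.7 kW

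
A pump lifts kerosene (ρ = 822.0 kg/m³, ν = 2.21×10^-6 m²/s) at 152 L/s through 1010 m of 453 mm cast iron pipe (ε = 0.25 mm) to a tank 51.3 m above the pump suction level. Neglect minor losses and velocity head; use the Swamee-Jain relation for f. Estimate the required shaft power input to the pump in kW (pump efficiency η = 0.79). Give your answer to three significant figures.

V = 4Q/(πD²) = 0.9431 m/s; Re = 1.93×10^5; ε/D = 5.52×10^-4; f = 0.01926
h_f = f(L/D)V²/2g = 1.946 m
Total head H = z + h_f = 51.3 + 1.946 = 53.25 m
P_hyd = ρgQH = 822.0·9.81·0.152·53.25 = 65.26 kW
P_shaft = P_hyd/η = 65.26/0.79 = 82.61 kW

P_shaft ≈ 82.6 kW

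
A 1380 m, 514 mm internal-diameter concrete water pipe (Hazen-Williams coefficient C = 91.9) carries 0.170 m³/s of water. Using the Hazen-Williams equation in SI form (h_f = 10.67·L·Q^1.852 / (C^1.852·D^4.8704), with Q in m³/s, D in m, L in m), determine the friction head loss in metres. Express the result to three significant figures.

h_f ≈ 3.27 m

h_f = 10.67·1380·0.170^1.852 / (91.9^1.852·0.514^4.8704) = 3.270 m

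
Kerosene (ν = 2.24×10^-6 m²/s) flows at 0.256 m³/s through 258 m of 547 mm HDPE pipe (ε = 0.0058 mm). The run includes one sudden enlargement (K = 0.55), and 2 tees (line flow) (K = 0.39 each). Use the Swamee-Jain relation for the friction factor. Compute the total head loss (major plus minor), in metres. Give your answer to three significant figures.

H_L ≈ 0.503 m

V = 4Q/(πD²) = 1.089 m/s; V²/2g = 0.06049 m
Re = 2.66×10^5, ε/D = 1.06×10^-5 → f = 0.01482 (Swamee-Jain)
Major: h_f = f(L/D)·V²/2g = 0.01482·471.7·0.06049 = 0.4228 m
Minor: ΣK = 1.33; h_m = ΣK·V²/2g = 0.08045 m
Total H_L = 0.4228 + 0.08045 = 0.5032 m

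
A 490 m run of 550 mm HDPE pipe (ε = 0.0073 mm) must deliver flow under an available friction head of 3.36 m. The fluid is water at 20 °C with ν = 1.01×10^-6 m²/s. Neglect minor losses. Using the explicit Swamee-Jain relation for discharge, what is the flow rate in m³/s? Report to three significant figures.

Q ≈ 0.606 m³/s

Swamee-Jain (Type II): Q = -0.965·√(gD⁵h_f/L)·ln[ε/(3.7D) + √(3.17ν²L/(gD³h_f))]
√(gD⁵h_f/L) = √(9.81·0.550⁵·3.36/490) = 0.05819
ε/(3.7D) = 3.59×10^-6; √(3.17ν²L/(gD³h_f)) = 1.70×10^-5
Q = -0.965·0.05819·ln(2.059×10^-5) = 0.6059 m³/s
Check: V = 2.55 m/s, Re = 1.39×10^6, f = 0.01138, h_f = 3.36 m ≈ 3.36 m ✓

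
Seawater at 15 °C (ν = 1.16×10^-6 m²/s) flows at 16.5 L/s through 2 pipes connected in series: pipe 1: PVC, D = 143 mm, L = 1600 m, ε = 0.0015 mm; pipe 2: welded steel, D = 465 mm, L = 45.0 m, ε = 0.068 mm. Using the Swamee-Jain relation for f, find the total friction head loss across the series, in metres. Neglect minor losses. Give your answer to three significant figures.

Pipe 1: V = 1.027 m/s, Re = 1.27×10^5, ε/D = 1.05×10^-5, f = 0.01709, h_1 = f(L/D)V²/2g = 10.28 m
Pipe 2: V = 0.09716 m/s, Re = 3.89×10^4, ε/D = 1.46×10^-4, f = 0.02249, h_2 = f(L/D)V²/2g = 0.001047 m
Series → Q common, losses add: H = Σh = 10.29 m

H ≈ 10.3 m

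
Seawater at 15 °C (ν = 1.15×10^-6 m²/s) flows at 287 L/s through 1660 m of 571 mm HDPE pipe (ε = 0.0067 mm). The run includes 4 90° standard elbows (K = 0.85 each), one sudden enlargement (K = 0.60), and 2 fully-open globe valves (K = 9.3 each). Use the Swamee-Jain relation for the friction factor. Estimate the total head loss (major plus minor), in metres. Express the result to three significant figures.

H_L ≈ 3.87 m

V = 4Q/(πD²) = 1.121 m/s; V²/2g = 0.06402 m
Re = 5.56×10^5, ε/D = 1.17×10^-5 → f = 0.01304 (Swamee-Jain)
Major: h_f = f(L/D)·V²/2g = 0.01304·2907·0.06402 = 2.428 m
Minor: ΣK = 22.6; h_m = ΣK·V²/2g = 1.447 m
Total H_L = 2.428 + 1.447 = 3.875 m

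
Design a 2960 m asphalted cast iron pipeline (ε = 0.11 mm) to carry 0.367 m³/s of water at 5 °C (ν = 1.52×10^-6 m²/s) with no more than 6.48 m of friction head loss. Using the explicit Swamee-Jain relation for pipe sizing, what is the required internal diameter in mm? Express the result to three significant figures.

D ≈ 608 mm

Swamee-Jain (Type III): D = 0.66·[ε^1.25·(LQ²/(gh_f))^4.75 + ν·Q^9.4·(L/(gh_f))^5.2]^0.04
LQ²/(gh_f) = 6.272; L/(gh_f) = 46.56
Term 1 = ε^1.25·(…)^4.75 = 0.0691; Term 2 = ν·Q^9.4·(…)^5.2 = 0.0580
D = 0.66·(0.0691 + 0.0580)^0.04 = 0.6077 m = 608 mm
Check: V = 1.27 m/s, Re = 5.06×10^5, f = 0.01531, h_f = 6.09 m ≈ 6.48 m ✓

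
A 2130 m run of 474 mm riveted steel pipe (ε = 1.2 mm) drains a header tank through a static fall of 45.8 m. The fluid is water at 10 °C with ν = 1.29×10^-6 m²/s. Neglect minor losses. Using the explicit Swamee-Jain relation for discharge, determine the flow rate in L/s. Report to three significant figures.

Swamee-Jain (Type II): Q = -0.965·√(gD⁵h_f/L)·ln[ε/(3.7D) + √(3.17ν²L/(gD³h_f))]
√(gD⁵h_f/L) = √(9.81·0.474⁵·45.8/2130) = 0.07104
ε/(3.7D) = 6.84×10^-4; √(3.17ν²L/(gD³h_f)) = 1.53×10^-5
Q = -0.965·0.07104·ln(6.996×10^-4) = 0.4981 m³/s
Check: V = 2.82 m/s, Re = 1.04×10^6, f = 0.02518, h_f = 45.9 m ≈ 45.8 m ✓

Q ≈ 498 L/s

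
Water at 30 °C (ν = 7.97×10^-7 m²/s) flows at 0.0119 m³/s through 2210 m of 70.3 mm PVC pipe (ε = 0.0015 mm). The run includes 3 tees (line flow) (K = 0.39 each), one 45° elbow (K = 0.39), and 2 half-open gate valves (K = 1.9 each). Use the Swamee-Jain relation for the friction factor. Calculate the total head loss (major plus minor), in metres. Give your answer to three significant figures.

V = 4Q/(πD²) = 3.066 m/s; V²/2g = 0.4791 m
Re = 2.70×10^5, ε/D = 2.13×10^-5 → f = 0.01489 (Swamee-Jain)
Major: h_f = f(L/D)·V²/2g = 0.01489·31437·0.4791 = 224.3 m
Minor: ΣK = 5.36; h_m = ΣK·V²/2g = 2.568 m
Total H_L = 224.3 + 2.568 = 226.8 m

H_L ≈ 227 m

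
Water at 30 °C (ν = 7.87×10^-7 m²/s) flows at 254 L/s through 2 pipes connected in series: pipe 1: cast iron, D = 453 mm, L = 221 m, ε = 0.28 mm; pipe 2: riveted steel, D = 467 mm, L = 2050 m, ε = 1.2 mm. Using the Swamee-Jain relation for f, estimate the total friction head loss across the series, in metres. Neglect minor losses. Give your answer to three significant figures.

Pipe 1: V = 1.576 m/s, Re = 9.07×10^5, ε/D = 6.18×10^-4, f = 0.01810, h_1 = f(L/D)V²/2g = 1.118 m
Pipe 2: V = 1.483 m/s, Re = 8.80×10^5, ε/D = 0.00257, f = 0.02531, h_2 = f(L/D)V²/2g = 12.45 m
Series → Q common, losses add: H = Σh = 13.57 m

H ≈ 13.6 m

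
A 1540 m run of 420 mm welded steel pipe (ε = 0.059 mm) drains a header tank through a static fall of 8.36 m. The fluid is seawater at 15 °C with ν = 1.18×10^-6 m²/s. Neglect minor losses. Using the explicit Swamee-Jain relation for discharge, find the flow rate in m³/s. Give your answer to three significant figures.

Swamee-Jain (Type II): Q = -0.965·√(gD⁵h_f/L)·ln[ε/(3.7D) + √(3.17ν²L/(gD³h_f))]
√(gD⁵h_f/L) = √(9.81·0.420⁵·8.36/1540) = 0.02638
ε/(3.7D) = 3.80×10^-5; √(3.17ν²L/(gD³h_f)) = 3.34×10^-5
Q = -0.965·0.02638·ln(7.141×10^-5) = 0.2431 m³/s
Check: V = 1.75 m/s, Re = 6.24×10^5, f = 0.01460, h_f = 8.40 m ≈ 8.36 m ✓

Q ≈ 0.243 m³/s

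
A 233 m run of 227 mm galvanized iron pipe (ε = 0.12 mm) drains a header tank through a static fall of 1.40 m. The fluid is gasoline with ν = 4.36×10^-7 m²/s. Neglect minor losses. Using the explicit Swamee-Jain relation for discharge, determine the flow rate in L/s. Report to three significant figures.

Swamee-Jain (Type II): Q = -0.965·√(gD⁵h_f/L)·ln[ε/(3.7D) + √(3.17ν²L/(gD³h_f))]
√(gD⁵h_f/L) = √(9.81·0.227⁵·1.40/233) = 0.005961
ε/(3.7D) = 1.43×10^-4; √(3.17ν²L/(gD³h_f)) = 2.96×10^-5
Q = -0.965·0.005961·ln(1.724×10^-4) = 0.04984 m³/s
Check: V = 1.23 m/s, Re = 6.41×10^5, f = 0.01776, h_f = 1.41 m ≈ 1.40 m ✓

Q ≈ 49.8 L/s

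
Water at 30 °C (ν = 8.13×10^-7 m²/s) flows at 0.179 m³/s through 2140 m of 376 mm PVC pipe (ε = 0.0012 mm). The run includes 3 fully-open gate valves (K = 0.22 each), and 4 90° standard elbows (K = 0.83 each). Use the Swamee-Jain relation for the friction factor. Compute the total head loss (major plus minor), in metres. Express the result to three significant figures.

V = 4Q/(πD²) = 1.612 m/s; V²/2g = 0.1325 m
Re = 7.46×10^5, ε/D = 3.19×10^-6 → f = 0.01227 (Swamee-Jain)
Major: h_f = f(L/D)·V²/2g = 0.01227·5691·0.1325 = 9.250 m
Minor: ΣK = 3.98; h_m = ΣK·V²/2g = 0.5272 m
Total H_L = 9.250 + 0.5272 = 9.777 m

H_L ≈ 9.78 m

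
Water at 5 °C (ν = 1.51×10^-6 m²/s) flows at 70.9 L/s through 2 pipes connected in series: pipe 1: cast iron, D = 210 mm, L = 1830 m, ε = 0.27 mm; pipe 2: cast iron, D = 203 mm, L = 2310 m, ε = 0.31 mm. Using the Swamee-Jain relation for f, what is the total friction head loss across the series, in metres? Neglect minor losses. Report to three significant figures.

H ≈ 104 m

Pipe 1: V = 2.047 m/s, Re = 2.85×10^5, ε/D = 0.00129, f = 0.02190, h_1 = f(L/D)V²/2g = 40.76 m
Pipe 2: V = 2.191 m/s, Re = 2.94×10^5, ε/D = 0.00153, f = 0.02272, h_2 = f(L/D)V²/2g = 63.22 m
Series → Q common, losses add: H = Σh = 104.0 m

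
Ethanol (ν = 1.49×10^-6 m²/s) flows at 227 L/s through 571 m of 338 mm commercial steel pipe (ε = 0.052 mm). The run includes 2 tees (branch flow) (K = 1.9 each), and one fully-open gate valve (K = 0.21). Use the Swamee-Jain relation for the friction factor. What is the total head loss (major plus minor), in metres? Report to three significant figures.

H_L ≈ 9.50 m

V = 4Q/(πD²) = 2.530 m/s; V²/2g = 0.3262 m
Re = 5.74×10^5, ε/D = 1.54×10^-4 → f = 0.01486 (Swamee-Jain)
Major: h_f = f(L/D)·V²/2g = 0.01486·1689·0.3262 = 8.192 m
Minor: ΣK = 4.01; h_m = ΣK·V²/2g = 1.308 m
Total H_L = 8.192 + 1.308 = 9.500 m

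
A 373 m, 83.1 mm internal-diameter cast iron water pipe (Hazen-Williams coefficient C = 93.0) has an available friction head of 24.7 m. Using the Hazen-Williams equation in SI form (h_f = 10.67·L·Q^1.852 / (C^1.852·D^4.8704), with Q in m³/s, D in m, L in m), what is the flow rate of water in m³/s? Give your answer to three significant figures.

Q ≈ 0.00862 m³/s

Rearranging: Q = [h_f·C^1.852·D^4.8704 / (10.67·L)]^(1/1.852)
Q = [24.7·93.0^1.852·0.0831^4.8704 / (10.67·373)]^0.540 = 0.008619 m³/s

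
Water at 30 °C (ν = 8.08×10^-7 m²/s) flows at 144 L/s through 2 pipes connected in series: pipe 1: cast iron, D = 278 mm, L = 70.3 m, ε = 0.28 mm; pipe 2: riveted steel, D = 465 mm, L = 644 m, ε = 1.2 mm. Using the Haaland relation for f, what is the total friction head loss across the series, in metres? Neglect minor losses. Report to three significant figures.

H ≈ 2.74 m

Pipe 1: V = 2.372 m/s, Re = 8.16×10^5, ε/D = 0.00101, f = 0.02003, h_1 = f(L/D)V²/2g = 1.453 m
Pipe 2: V = 0.8479 m/s, Re = 4.88×10^5, ε/D = 0.00258, f = 0.02542, h_2 = f(L/D)V²/2g = 1.290 m
Series → Q common, losses add: H = Σh = 2.743 m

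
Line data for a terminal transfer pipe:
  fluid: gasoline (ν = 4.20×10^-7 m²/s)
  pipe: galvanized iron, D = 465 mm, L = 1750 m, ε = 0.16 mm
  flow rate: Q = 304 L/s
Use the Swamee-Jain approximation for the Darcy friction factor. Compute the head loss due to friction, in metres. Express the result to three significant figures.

h_f ≈ 9.71 m

V = 4Q/(πD²) = 4·0.304/(π·0.465²) = 1.790 m/s
Re = VD/ν = 1.790·0.465/4.20×10^-7 = 1.98×10^6 → turbulent
ε/D = 0.16/465 = 3.44×10^-4
Swamee-Jain: f = 0.01580
h_f = f(L/D)V²/(2g) = 0.01580·(1750/0.465)·1.790²/(2·9.81) = 9.714 m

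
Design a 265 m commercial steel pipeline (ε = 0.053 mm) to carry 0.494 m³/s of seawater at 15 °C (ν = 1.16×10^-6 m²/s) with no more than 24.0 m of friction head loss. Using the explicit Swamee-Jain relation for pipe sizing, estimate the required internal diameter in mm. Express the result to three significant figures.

Swamee-Jain (Type III): D = 0.66·[ε^1.25·(LQ²/(gh_f))^4.75 + ν·Q^9.4·(L/(gh_f))^5.2]^0.04
LQ²/(gh_f) = 0.2747; L/(gh_f) = 1.126
Term 1 = ε^1.25·(…)^4.75 = 9.77×10^-9; Term 2 = ν·Q^9.4·(…)^5.2 = 2.84×10^-9
D = 0.66·(9.77×10^-9 + 2.84×10^-9)^0.04 = 0.3188 m = 319 mm
Check: V = 6.19 m/s, Re = 1.70×10^6, f = 0.01398, h_f = 22.7 m ≈ 24.0 m ✓

D ≈ 319 mm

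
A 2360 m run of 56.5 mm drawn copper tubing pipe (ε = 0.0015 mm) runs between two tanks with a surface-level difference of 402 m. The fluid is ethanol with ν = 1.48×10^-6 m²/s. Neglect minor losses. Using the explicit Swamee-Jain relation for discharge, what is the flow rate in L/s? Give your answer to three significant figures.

Swamee-Jain (Type II): Q = -0.965·√(gD⁵h_f/L)·ln[ε/(3.7D) + √(3.17ν²L/(gD³h_f))]
√(gD⁵h_f/L) = √(9.81·0.0565⁵·402/2360) = 9.809×10^-4
ε/(3.7D) = 7.18×10^-6; √(3.17ν²L/(gD³h_f)) = 1.52×10^-4
Q = -0.965·9.809×10^-4·ln(1.590×10^-4) = 0.008279 m³/s
Check: V = 3.30 m/s, Re = 1.26×10^5, f = 0.01721, h_f = 400 m ≈ 402 m ✓

Q ≈ 8.28 L/s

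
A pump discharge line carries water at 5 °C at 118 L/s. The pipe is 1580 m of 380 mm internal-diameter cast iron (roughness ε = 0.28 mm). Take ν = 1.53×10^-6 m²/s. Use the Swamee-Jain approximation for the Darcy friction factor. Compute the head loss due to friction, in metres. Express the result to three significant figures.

h_f ≈ 4.53 m

V = 4Q/(πD²) = 4·0.118/(π·0.380²) = 1.040 m/s
Re = VD/ν = 1.040·0.380/1.53×10^-6 = 2.58×10^5 → turbulent
ε/D = 0.28/380 = 7.37×10^-4
Swamee-Jain: f = 0.01974
h_f = f(L/D)V²/(2g) = 0.01974·(1580/0.380)·1.040²/(2·9.81) = 4.529 m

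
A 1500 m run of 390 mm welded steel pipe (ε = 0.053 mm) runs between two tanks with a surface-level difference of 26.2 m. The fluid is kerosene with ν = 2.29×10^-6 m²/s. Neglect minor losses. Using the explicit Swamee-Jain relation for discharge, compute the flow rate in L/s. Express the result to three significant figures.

Q ≈ 359 L/s

Swamee-Jain (Type II): Q = -0.965·√(gD⁵h_f/L)·ln[ε/(3.7D) + √(3.17ν²L/(gD³h_f))]
√(gD⁵h_f/L) = √(9.81·0.390⁵·26.2/1500) = 0.03932
ε/(3.7D) = 3.67×10^-5; √(3.17ν²L/(gD³h_f)) = 4.04×10^-5
Q = -0.965·0.03932·ln(7.717×10^-5) = 0.3593 m³/s
Check: V = 3.01 m/s, Re = 5.12×10^5, f = 0.01483, h_f = 26.3 m ≈ 26.2 m ✓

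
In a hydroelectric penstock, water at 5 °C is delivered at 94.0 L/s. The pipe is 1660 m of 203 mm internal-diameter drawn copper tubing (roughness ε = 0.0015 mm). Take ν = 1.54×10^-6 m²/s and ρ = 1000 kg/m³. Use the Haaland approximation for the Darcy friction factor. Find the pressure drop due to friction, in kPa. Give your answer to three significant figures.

Δp ≈ 475 kPa

V = 4Q/(πD²) = 4·0.0940/(π·0.203²) = 2.904 m/s
Re = VD/ν = 2.904·0.203/1.54×10^-6 = 3.83×10^5 → turbulent
ε/D = 0.0015/203 = 7.39×10^-6
Haaland: f = 0.01378
h_f = f(L/D)V²/(2g) = 0.01378·(1660/0.203)·2.904²/(2·9.81) = 48.44 m
Δp = ρg·h_f = 1000·9.81·48.44 = 475.2 kPa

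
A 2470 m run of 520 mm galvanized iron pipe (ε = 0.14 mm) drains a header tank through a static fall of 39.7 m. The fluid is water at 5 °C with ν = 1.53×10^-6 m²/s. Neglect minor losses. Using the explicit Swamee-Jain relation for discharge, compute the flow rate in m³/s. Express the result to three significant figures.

Swamee-Jain (Type II): Q = -0.965·√(gD⁵h_f/L)·ln[ε/(3.7D) + √(3.17ν²L/(gD³h_f))]
√(gD⁵h_f/L) = √(9.81·0.520⁵·39.7/2470) = 0.07743
ε/(3.7D) = 7.28×10^-5; √(3.17ν²L/(gD³h_f)) = 1.83×10^-5
Q = -0.965·0.07743·ln(9.106×10^-5) = 0.6952 m³/s
Check: V = 3.27 m/s, Re = 1.11×10^6, f = 0.01540, h_f = 39.9 m ≈ 39.7 m ✓

Q ≈ 0.695 m³/s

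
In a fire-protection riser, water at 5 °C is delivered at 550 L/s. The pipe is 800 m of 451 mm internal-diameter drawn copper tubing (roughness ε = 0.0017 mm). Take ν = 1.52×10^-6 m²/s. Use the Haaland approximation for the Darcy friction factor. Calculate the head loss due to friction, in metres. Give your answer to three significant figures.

V = 4Q/(πD²) = 4·0.550/(π·0.451²) = 3.443 m/s
Re = VD/ν = 3.443·0.451/1.52×10^-6 = 1.02×10^6 → turbulent
ε/D = 0.0017/451 = 3.77×10^-6
Haaland: f = 0.01161
h_f = f(L/D)V²/(2g) = 0.01161·(800/0.451)·3.443²/(2·9.81) = 12.44 m

h_f ≈ 12.4 m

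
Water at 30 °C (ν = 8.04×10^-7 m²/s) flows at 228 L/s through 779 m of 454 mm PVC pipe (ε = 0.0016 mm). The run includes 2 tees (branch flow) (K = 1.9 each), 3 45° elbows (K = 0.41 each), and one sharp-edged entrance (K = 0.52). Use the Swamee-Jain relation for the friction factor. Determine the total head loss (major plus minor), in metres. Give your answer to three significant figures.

V = 4Q/(πD²) = 1.408 m/s; V²/2g = 0.1011 m
Re = 7.95×10^5, ε/D = 3.52×10^-6 → f = 0.01214 (Swamee-Jain)
Major: h_f = f(L/D)·V²/2g = 0.01214·1716·0.1011 = 2.107 m
Minor: ΣK = 5.55; h_m = ΣK·V²/2g = 0.5611 m
Total H_L = 2.107 + 0.5611 = 2.668 m

H_L ≈ 2.67 m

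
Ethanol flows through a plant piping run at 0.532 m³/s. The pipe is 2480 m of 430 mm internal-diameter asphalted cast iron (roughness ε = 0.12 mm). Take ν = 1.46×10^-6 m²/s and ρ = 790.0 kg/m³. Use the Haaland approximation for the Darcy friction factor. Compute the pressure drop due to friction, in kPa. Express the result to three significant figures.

V = 4Q/(πD²) = 4·0.532/(π·0.430²) = 3.663 m/s
Re = VD/ν = 3.663·0.430/1.46×10^-6 = 1.08×10^6 → turbulent
ε/D = 0.12/430 = 2.79×10^-4
Haaland: f = 0.01536
h_f = f(L/D)V²/(2g) = 0.01536·(2480/0.430)·3.663²/(2·9.81) = 60.61 m
Δp = ρg·h_f = 790.0·9.81·60.61 = 469.7 kPa

Δp ≈ 470 kPa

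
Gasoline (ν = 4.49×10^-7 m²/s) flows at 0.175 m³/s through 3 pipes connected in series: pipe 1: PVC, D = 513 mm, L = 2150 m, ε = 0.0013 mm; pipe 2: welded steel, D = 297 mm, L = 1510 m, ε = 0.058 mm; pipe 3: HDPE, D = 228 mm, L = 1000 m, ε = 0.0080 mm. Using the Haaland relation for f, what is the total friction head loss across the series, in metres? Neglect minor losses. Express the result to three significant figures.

Pipe 1: V = 0.8467 m/s, Re = 9.67×10^5, ε/D = 2.53×10^-6, f = 0.01169, h_1 = f(L/D)V²/2g = 1.790 m
Pipe 2: V = 2.526 m/s, Re = 1.67×10^6, ε/D = 1.95×10^-4, f = 0.01423, h_2 = f(L/D)V²/2g = 23.52 m
Pipe 3: V = 4.286 m/s, Re = 2.18×10^6, ε/D = 3.51×10^-5, f = 0.01126, h_3 = f(L/D)V²/2g = 46.26 m
Series → Q common, losses add: H = Σh = 71.58 m

H ≈ 71.6 m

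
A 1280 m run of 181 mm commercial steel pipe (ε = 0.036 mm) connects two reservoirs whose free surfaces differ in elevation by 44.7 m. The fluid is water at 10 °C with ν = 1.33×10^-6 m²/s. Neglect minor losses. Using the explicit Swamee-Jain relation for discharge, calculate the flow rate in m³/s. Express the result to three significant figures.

Q ≈ 0.0720 m³/s

Swamee-Jain (Type II): Q = -0.965·√(gD⁵h_f/L)·ln[ε/(3.7D) + √(3.17ν²L/(gD³h_f))]
√(gD⁵h_f/L) = √(9.81·0.181⁵·44.7/1280) = 0.008158
ε/(3.7D) = 5.38×10^-5; √(3.17ν²L/(gD³h_f)) = 5.25×10^-5
Q = -0.965·0.008158·ln(1.063×10^-4) = 0.07203 m³/s
Check: V = 2.80 m/s, Re = 3.81×10^5, f = 0.01590, h_f = 44.9 m ≈ 44.7 m ✓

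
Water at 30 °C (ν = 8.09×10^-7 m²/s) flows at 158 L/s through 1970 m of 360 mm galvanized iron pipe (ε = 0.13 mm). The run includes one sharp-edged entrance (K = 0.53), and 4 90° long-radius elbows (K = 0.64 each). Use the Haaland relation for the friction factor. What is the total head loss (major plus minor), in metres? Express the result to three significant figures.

V = 4Q/(πD²) = 1.552 m/s; V²/2g = 0.1228 m
Re = 6.91×10^5, ε/D = 3.61×10^-4 → f = 0.01636 (Haaland)
Major: h_f = f(L/D)·V²/2g = 0.01636·5472·0.1228 = 10.99 m
Minor: ΣK = 3.09; h_m = ΣK·V²/2g = 0.3795 m
Total H_L = 10.99 + 0.3795 = 11.37 m

H_L ≈ 11.4 m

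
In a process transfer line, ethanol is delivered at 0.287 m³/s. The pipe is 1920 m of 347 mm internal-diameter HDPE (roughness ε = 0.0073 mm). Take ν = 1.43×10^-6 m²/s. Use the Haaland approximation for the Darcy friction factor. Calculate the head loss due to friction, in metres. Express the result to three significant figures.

h_f ≈ 32.5 m

V = 4Q/(πD²) = 4·0.287/(π·0.347²) = 3.035 m/s
Re = VD/ν = 3.035·0.347/1.43×10^-6 = 7.36×10^5 → turbulent
ε/D = 0.0073/347 = 2.10×10^-5
Haaland: f = 0.01253
h_f = f(L/D)V²/(2g) = 0.01253·(1920/0.347)·3.035²/(2·9.81) = 32.54 m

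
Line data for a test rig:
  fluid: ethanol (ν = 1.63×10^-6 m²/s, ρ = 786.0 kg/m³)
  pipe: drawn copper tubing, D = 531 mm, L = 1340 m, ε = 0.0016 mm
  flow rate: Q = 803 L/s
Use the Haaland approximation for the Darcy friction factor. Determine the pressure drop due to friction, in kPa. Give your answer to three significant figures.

Δp ≈ 148 kPa

V = 4Q/(πD²) = 4·0.803/(π·0.531²) = 3.626 m/s
Re = VD/ν = 3.626·0.531/1.63×10^-6 = 1.18×10^6 → turbulent
ε/D = 0.0016/531 = 3.01×10^-6
Haaland: f = 0.01132
h_f = f(L/D)V²/(2g) = 0.01132·(1340/0.531)·3.626²/(2·9.81) = 19.15 m
Δp = ρg·h_f = 786.0·9.81·19.15 = 147.7 kPa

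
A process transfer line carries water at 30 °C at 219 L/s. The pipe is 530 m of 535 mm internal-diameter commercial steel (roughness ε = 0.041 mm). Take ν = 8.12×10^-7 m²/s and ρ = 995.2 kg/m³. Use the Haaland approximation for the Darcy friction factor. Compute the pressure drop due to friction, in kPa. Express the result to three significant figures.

V = 4Q/(πD²) = 4·0.219/(π·0.535²) = 0.9742 m/s
Re = VD/ν = 0.9742·0.535/8.12×10^-7 = 6.42×10^5 → turbulent
ε/D = 0.041/535 = 7.66×10^-5
Haaland: f = 0.01358
h_f = f(L/D)V²/(2g) = 0.01358·(530/0.535)·0.9742²/(2·9.81) = 0.6507 m
Δp = ρg·h_f = 995.2·9.81·0.6507 = 6.352 kPa

Δp ≈ 6.35 kPa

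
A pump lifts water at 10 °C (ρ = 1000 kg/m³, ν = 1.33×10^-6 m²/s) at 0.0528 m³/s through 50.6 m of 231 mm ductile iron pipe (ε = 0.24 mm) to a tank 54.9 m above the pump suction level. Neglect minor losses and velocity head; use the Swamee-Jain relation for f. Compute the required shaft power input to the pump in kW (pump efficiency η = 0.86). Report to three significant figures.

P_shaft ≈ 33.3 kW

V = 4Q/(πD²) = 1.260 m/s; Re = 2.19×10^5; ε/D = 0.00104; f = 0.02123
h_f = f(L/D)V²/2g = 0.3763 m
Total head H = z + h_f = 54.9 + 0.3763 = 55.28 m
P_hyd = ρgQH = 1000·9.81·0.0528·55.28 = 28.63 kW
P_shaft = P_hyd/η = 28.63/0.86 = 33.29 kW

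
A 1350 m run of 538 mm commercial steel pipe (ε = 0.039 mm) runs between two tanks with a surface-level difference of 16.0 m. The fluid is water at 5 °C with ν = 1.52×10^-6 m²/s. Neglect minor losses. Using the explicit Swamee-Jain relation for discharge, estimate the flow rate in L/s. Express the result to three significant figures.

Q ≈ 708 L/s

Swamee-Jain (Type II): Q = -0.965·√(gD⁵h_f/L)·ln[ε/(3.7D) + √(3.17ν²L/(gD³h_f))]
√(gD⁵h_f/L) = √(9.81·0.538⁵·16.0/1350) = 0.07239
ε/(3.7D) = 1.96×10^-5; √(3.17ν²L/(gD³h_f)) = 2.01×10^-5
Q = -0.965·0.07239·ln(3.970×10^-5) = 0.7079 m³/s
Check: V = 3.11 m/s, Re = 1.10×10^6, f = 0.01296, h_f = 16.1 m ≈ 16.0 m ✓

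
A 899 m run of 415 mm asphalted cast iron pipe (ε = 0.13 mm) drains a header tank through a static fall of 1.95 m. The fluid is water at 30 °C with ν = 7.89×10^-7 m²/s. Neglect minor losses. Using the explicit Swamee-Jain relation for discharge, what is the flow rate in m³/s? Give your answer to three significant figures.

Swamee-Jain (Type II): Q = -0.965·√(gD⁵h_f/L)·ln[ε/(3.7D) + √(3.17ν²L/(gD³h_f))]
√(gD⁵h_f/L) = √(9.81·0.415⁵·1.95/899) = 0.01618
ε/(3.7D) = 8.47×10^-5; √(3.17ν²L/(gD³h_f)) = 3.60×10^-5
Q = -0.965·0.01618·ln(1.207×10^-4) = 0.1409 m³/s
Check: V = 1.04 m/s, Re = 5.48×10^5, f = 0.01638, h_f = 1.96 m ≈ 1.95 m ✓

Q ≈ 0.141 m³/s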